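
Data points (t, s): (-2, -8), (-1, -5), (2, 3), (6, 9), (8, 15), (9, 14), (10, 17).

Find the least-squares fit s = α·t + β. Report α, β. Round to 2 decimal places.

α = 2.03, β = -2.84

Compute the Gram sums: Σt·t = 290, Σt = 32, Σ1 = 7.
And Σt·s = 497, Σs = 45.
So XᵀX·[α, β]ᵀ = Xᵀs: [[290, 32]; [32, 7]]·[α, β]ᵀ = [497, 45]ᵀ.
Determinant 290·7 − 32² = 1006.
α = (497·7 − 32·45)/1006 = 2039/1006; β = (290·45 − 32·497)/1006 = -1427/503.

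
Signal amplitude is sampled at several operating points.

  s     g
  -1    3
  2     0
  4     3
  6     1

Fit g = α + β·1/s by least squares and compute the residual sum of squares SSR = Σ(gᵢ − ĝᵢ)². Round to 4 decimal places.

SSR = 3.9455

Compute the Gram sums: Σ1 = 4, Σ1/s = -1/12, Σ1/s·1/s = 193/144.
Right-hand side: Σg = 7, Σ1/s·g = -25/12.
AᵀA·[α, β]ᵀ = Aᵀg becomes [[4, -1/12]; [-1/12, 193/144]]·[α, β]ᵀ = [7, -25/12]ᵀ.
Eliminating β: (193/144)·(row 1) − (-1/12)·(row 2) gives (257/48)·α = (193/144)·7 − (-1/12)·(-25/12) = 221/24, so α = 442/257.
Then β = ((-25/12) − (-1/12)·(442/257))/(193/144) = -372/257.
Residuals: -43/257, -256/257, 422/257, -123/257; SSR = 1014/257.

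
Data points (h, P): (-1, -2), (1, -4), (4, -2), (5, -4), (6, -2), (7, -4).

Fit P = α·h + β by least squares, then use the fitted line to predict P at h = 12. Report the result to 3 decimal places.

P̂ = -3.704

Entries of XᵀX: Σh·h = 128, Σh = 22, Σ1 = 6.
Right-hand side: Σh·P = -70, ΣP = -18.
Normal equations: [[128, 22]; [22, 6]]·[α, β]ᵀ = [-70, -18]ᵀ.
Eliminating β: 6·(row 1) − 22·(row 2) gives 284·α = 6·(-70) − 22·(-18) = -24, so α = -6/71.
Then β = ((-18) − 22·(-6/71))/6 = -191/71.
At h = 12: P̂ = (-6/71)·(12) + (-191/71)·(1) = -263/71.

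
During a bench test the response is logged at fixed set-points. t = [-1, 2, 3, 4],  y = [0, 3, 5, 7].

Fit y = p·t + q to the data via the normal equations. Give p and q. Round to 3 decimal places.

p = 1.357, q = 1.036

The normal equations are: 30·p + 8·q = 49;  8·p + 4·q = 15.
(Σt·t = 30, Σt = 8, Σ1 = 4, Σt·y = 49, Σy = 15.)
Determinant 30·4 − 8² = 56.
p = (49·4 − 8·15)/56 = 19/14; q = (30·15 − 8·49)/56 = 29/28.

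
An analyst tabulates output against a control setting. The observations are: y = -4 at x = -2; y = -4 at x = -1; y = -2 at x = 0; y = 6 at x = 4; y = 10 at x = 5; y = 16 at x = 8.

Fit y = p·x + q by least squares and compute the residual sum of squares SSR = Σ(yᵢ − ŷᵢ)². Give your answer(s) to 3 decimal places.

The normal equations are: 110·p + 14·q = 214;  14·p + 6·q = 22.
Δ = 110·6 − 14² = 464.
p = (214·6 − 14·22)/464 = 61/29; q = (110·22 − 14·214)/464 = -36/29.
Residuals: 42/29, -19/29, -22/29, -34/29, 21/29, 12/29; SSR = 150/29.

SSR = 5.172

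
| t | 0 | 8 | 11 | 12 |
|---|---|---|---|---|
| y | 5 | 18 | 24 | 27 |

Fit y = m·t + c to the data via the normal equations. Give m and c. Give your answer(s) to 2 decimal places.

m = 1.79, c = 4.66

Forming MᵀM = [[329, 31]; [31, 4]] and Mᵀy = [732, 74]ᵀ gives MᵀM·[m, c]ᵀ = Mᵀy.
Determinant 329·4 − 31² = 355.
m = (732·4 − 31·74)/355 = 634/355; c = (329·74 − 31·732)/355 = 1654/355.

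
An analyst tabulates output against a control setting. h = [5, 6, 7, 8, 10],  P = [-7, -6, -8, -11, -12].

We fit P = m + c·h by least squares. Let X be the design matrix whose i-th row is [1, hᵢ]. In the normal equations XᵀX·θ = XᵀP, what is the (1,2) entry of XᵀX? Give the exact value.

Row 1 ↔ basis 1, column 2 ↔ basis h, so (XᵀX)_{1,2} = Σᵢ h = (1)·(5) + (1)·(6) + (1)·(7) + (1)·(8) + (1)·(10) = 36.

36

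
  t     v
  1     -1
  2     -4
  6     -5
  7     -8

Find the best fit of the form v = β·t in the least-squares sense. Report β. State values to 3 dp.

β = -1.056

With design matrix X, XᵀX = [[90]] and Xᵀv = [-95]ᵀ.
β = (-95)/90 = -1.05556.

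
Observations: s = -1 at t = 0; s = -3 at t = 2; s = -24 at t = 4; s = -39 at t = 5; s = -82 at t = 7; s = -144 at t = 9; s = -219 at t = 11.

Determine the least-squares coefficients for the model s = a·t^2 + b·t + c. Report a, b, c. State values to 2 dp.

a = -2.04, b = 2.51, c = -0.68

Normal-equation sums: Σt^2·t^2 = 24500, Σt^2·t = 2600, Σt^2 = 296, Σt·t = 296, Σt = 38, Σ1 = 7.
And Σt^2·s = -43552, Σt·s = -4576, Σs = -512.
Row-reducing yields a = -26344/12943, b = 32440/12943, c = -8816/12943.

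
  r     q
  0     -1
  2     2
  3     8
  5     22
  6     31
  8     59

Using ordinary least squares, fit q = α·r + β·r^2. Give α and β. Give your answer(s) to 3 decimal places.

Compute the Gram sums: Σr·r = 138, Σr·r^2 = 888, Σr^2·r^2 = 6114.
And Σr·q = 796, Σr^2·q = 5522.
det = 138·6114 − 888² = 55188.
α = (796·6114 − 888·5522)/55188 = -2/3; β = (138·5522 − 888·796)/55188 = 1.

α = -0.667, β = 1.000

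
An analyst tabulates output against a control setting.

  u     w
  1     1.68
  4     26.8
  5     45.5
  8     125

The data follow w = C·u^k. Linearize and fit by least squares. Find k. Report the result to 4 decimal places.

Linearized form: ln w = k·ln u + ln C. From the 4 transformed points,
Sums: Σln u = 5.0752, Σ(ln u)² = 8.8362, Σln w = 12.4532, Σln u·ln w = 20.7433.
Normal system: [[8.8362, 5.0752]; [5.0752, 4]]·[k, ln C]ᵀ = [20.7433, 12.4532]ᵀ.
Slope k = (n·Σln u·ln w − Σln u·Σln w)/(n·Σ(ln u)² − (Σln u)²) = (4·20.7433 − 5.0752·12.4532)/9.5873 = 2.06218; ln C = (Σln w − k·Σln u)/n = 0.49683.

k = 2.0622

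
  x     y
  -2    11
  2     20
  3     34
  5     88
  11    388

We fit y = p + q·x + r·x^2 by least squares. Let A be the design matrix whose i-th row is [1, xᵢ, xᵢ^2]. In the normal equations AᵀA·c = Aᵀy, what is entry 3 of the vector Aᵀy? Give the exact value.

Entry 3 ↔ basis x^2, so (Aᵀy)_{3} = Σᵢ (x^2)·yᵢ = (4)·(11) + (4)·(20) + (9)·(34) + (25)·(88) + (121)·(388) = 49578.

49578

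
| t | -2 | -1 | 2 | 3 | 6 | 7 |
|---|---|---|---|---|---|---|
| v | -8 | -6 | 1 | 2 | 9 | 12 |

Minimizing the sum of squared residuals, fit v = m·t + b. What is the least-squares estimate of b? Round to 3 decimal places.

b = -3.791

Entries of XᵀX: Σt·t = 103, Σt = 15, Σ1 = 6.
Moment sums: Σt·v = 168, Σv = 10.
So XᵀX·[m, b]ᵀ = Xᵀv: [[103, 15]; [15, 6]]·[m, b]ᵀ = [168, 10]ᵀ.
Δ = 103·6 − 15² = 393.
m = (168·6 − 15·10)/393 = 286/131; b = (103·10 − 15·168)/393 = -1490/393.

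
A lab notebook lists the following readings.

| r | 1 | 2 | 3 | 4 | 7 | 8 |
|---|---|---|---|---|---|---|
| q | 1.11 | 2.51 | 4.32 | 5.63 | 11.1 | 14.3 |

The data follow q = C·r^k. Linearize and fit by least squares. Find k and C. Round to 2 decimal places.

Linearized form: ln q = k·ln r + ln C. From the 6 transformed points,
Σln r = 7.2034, Σ(ln r)² = 11.7199, Σln q = 9.2832, Σln r·ln q = 14.8567.
Equations: 11.7199·k + 7.2034·ln C = 14.8567;  7.2034·k + 6·ln C = 9.2832.
Solving (det = 18.4301): k = 1.20831, ln C = 0.09655, so C = exp(0.09655) = 1.10136.

k = 1.21, C = 1.10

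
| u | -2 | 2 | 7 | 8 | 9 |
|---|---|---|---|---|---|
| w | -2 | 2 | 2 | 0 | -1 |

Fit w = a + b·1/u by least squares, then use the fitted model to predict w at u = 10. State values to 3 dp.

Normal-equation sums: Σ1 = 5, Σ1/u = 191/504, Σ1/u·1/u = 139297/254016.
For Xᵀw: Σw = 1, Σ1/u·w = 137/63.
Eliminating b: (139297/254016)·(row 1) − (191/504)·(row 2) gives (165001/63504)·a = (139297/254016)·1 − (191/504)·(137/63) = -70039/254016, so a = -70039/660004.
Then b = ((137/63) − (191/504)·(-70039/660004))/(139297/254016) = 666414/165001.
At u = 10: ŵ = (-70039/660004)·(1) + (666414/165001)·(1/10) = 982633/3300020.

ŵ = 0.298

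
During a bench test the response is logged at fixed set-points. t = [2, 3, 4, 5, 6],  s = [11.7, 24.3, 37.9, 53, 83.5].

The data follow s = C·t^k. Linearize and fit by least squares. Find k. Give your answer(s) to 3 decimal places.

k = 1.731

Let Y = ln s. Fitting Y = k·ln t + ln C by least squares:
Σln t = 6.5793, Σ(ln t)² = 9.4099, Σln s = 17.6802, Σln t·ln s = 24.5673.
Normal system: [[9.4099, 6.5793]; [6.5793, 5]]·[k, ln C]ᵀ = [24.5673, 17.6802]ᵀ.
Slope k = (n·Σln t·ln s − Σln t·Σln s)/(n·Σ(ln t)² − (Σln t)²) = (5·24.5673 − 6.5793·17.6802)/3.7630 = 1.73111; ln C = (Σln s − k·Σln t)/n = 1.25815.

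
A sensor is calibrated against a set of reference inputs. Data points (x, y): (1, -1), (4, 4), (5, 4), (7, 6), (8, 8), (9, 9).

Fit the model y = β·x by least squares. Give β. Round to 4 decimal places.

With design matrix M, MᵀM = [[236]] and Mᵀy = [222]ᵀ.
Hence β = 222 / 236 ≈ 0.940678.

β = 0.9407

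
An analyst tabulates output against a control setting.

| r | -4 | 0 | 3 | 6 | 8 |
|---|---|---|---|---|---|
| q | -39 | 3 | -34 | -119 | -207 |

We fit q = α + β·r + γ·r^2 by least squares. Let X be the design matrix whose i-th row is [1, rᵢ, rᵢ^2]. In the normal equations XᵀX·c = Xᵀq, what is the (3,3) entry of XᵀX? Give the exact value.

5729

Row 3 ↔ basis r^2, column 3 ↔ basis r^2, so (XᵀX)_{3,3} = Σᵢ (r^2)·(r^2) = (16)·(16) + (0)·(0) + (9)·(9) + (36)·(36) + (64)·(64) = 5729.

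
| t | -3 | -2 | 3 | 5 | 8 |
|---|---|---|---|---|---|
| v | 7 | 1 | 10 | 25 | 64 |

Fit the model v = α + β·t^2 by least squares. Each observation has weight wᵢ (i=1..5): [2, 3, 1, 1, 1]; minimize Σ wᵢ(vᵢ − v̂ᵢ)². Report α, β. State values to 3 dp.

Setting ∂/∂α … = 0 gives: 8·α + 128·β = 116;  128·α + 5012·β = 4949.
Δ = 8·5012 − 128² = 23712.
α = (116·5012 − 128·4949)/23712 = -1085/494; β = (8·4949 − 128·116)/23712 = 1031/988.

α = -2.196, β = 1.044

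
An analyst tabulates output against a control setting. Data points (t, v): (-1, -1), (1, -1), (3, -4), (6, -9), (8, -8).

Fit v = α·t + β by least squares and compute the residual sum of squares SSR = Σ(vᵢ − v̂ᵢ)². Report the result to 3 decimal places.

Sums needed: Σt·t = 111, Σt = 17, Σ1 = 5.
For Aᵀv: Σt·v = -130, Σv = -23.
So AᵀA·[α, β]ᵀ = Aᵀv: [[111, 17]; [17, 5]]·[α, β]ᵀ = [-130, -23]ᵀ.
det = 111·5 − 17² = 266.
α = ((-130)·5 − 17·(-23))/266 = -37/38; β = (111·(-23) − 17·(-130))/266 = -49/38.
Residuals: -13/19, 24/19, 4/19, -71/38, 41/38; SSR = 257/38.

SSR = 6.763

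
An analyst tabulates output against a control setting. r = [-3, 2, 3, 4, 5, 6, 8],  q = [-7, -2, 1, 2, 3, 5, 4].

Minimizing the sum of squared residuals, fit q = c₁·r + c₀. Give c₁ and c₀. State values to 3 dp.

c₁ = 1.134, c₀ = -3.192

MᵀM·[c₁, c₀]ᵀ = Mᵀq reads: 163·c₁ + 25·c₀ = 105;  25·c₁ + 7·c₀ = 6.
(Σr·r = 163, Σr = 25, Σ1 = 7, Σr·q = 105, Σq = 6.)
Eliminating c₀: 7·(row 1) − 25·(row 2) gives 516·c₁ = 7·105 − 25·6 = 585, so c₁ = 195/172.
Then c₀ = (6 − 25·(195/172))/7 = -549/172.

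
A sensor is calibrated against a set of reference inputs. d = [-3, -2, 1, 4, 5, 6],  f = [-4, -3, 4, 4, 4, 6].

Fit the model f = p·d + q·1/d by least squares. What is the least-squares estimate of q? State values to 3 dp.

Forming XᵀX = [[91, 6]; [6, 5369/3600]] and Xᵀf = [94, 289/30]ᵀ gives XᵀX·[p, q]ᵀ = Xᵀf.
Eliminating q: (5369/3600)·(row 1) − 6·(row 2) gives (358979/3600)·p = (5369/3600)·94 − 6·(289/30) = 148303/1800, so p = 296606/358979.
Then q = ((289/30) − 6·(296606/358979))/(5369/3600) = 1125480/358979.

q = 3.135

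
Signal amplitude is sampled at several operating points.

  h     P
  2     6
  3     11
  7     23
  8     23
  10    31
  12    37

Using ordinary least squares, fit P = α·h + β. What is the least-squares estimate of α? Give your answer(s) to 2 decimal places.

α = 2.99

The normal equations are: 370·α + 42·β = 1144;  42·α + 6·β = 131.
Eliminating β: 6·(row 1) − 42·(row 2) gives 456·α = 6·1144 − 42·131 = 1362, so α = 227/76.
Then β = (131 − 42·(227/76))/6 = 211/228.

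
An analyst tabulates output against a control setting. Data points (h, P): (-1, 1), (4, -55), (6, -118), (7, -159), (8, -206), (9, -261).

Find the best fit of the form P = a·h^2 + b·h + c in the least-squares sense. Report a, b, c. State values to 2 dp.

Forming AᵀA = [[14611, 1863, 247]; [1863, 247, 33]; [247, 33, 6]] and AᵀP = [-47243, -6039, -798]ᵀ gives AᵀA·[a, b, c]ᵀ = AᵀP.
Solving the 3×3 system (Gaussian elimination) gives a = -330753/109456, b = -209733/109456, c = 105941/54728.

a = -3.02, b = -1.92, c = 1.94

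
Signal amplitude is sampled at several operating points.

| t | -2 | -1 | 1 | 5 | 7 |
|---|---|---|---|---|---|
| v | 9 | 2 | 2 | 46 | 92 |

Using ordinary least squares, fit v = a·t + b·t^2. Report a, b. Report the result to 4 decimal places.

XᵀX·[a, b]ᵀ = Xᵀv reads: 80·a + 460·b = 856;  460·a + 3044·b = 5698.
(Σt·t = 80, Σt·t^2 = 460, Σt^2·t^2 = 3044, Σt·v = 856, Σt^2·v = 5698.)
Δ = 80·3044 − 460² = 31920.
a = (856·3044 − 460·5698)/31920 = -1927/3990; b = (80·5698 − 460·856)/31920 = 776/399.

a = -0.4830, b = 1.9449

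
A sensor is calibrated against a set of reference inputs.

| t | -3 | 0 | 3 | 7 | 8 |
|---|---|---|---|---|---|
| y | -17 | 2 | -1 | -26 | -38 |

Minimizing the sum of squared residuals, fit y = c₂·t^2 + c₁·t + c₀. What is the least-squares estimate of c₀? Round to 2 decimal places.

c₀ = 0.50

The normal equations are: 6659·c₂ + 855·c₁ + 131·c₀ = -3868;  855·c₂ + 131·c₁ + 15·c₀ = -438;  131·c₂ + 15·c₁ + 5·c₀ = -80.
(Σt^2·t^2 = 6659, Σt^2·t = 855, Σt^2 = 131, Σt·t = 131, Σt = 15, Σ1 = 5, Σt^2·y = -3868, Σt·y = -438, Σy = -80.)
Solving the 3×3 system (Gaussian elimination) gives c₂ = -76145/80076, c₁ = 74899/26692, c₀ = 9923/20019.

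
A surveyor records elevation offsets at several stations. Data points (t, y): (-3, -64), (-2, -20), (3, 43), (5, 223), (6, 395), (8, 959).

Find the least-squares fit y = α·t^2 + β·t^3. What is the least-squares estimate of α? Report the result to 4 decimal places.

α = -1.1203

Setting ∂/∂α … = 0 gives: 6195·α + 43637·β = 80902;  43637·α + 325947·β = 607252.
Δ = 6195·325947 − 43637² = 115053896.
α = (80902·325947 − 43637·607252)/115053896 = -64445665/57526948; β = (6195·607252 − 43637·80902)/115053896 = 115802783/57526948.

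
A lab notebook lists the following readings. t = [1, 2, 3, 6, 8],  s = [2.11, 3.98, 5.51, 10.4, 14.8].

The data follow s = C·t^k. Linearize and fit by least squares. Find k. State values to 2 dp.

k = 0.92

Taking logs, ln s = k·ln t + ln C, so regress ln s on ln t.
AᵀA = [[9.2219, 5.6630]; [5.6630, 5]], rhs = [12.6316, 8.8710]ᵀ  (here Σln t = 5.6630, Σ(ln t)² = 9.2219, Σln s = 8.8710, Σln t·ln s = 12.6316).
Slope k = (n·Σln t·ln s − Σln t·Σln s)/(n·Σ(ln t)² − (Σln t)²) = (5·12.6316 − 5.6630·8.8710)/14.0403 = 0.92034; ln C = (Σln s − k·Σln t)/n = 0.73182.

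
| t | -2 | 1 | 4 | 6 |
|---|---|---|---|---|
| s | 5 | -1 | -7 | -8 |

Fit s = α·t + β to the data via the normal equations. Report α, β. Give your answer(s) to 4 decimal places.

The normal system MᵀM·[α, β]ᵀ = Mᵀs is [[57, 9]; [9, 4]]·[α, β]ᵀ = [-87, -11]ᵀ.
Eliminating β: 4·(row 1) − 9·(row 2) gives 147·α = 4·(-87) − 9·(-11) = -249, so α = -83/49.
Then β = ((-11) − 9·(-83/49))/4 = 52/49.

α = -1.6939, β = 1.0612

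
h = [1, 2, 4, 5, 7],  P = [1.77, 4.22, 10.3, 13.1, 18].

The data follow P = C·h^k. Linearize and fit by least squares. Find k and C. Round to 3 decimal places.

k = 1.212, C = 1.813

Linearized form: ln P = k·ln h + ln C. From the 5 transformed points,
Σln h = 5.6348, Σ(ln h)² = 8.7791, Σln P = 9.8059, Σln h·ln P = 13.9959.
Equations: 8.7791·k + 5.6348·ln C = 13.9959;  5.6348·k + 5·ln C = 9.8059.
Solving (det = 12.1448): k = 1.21247, ln C = 0.59478, so C = exp(0.59478) = 1.81264.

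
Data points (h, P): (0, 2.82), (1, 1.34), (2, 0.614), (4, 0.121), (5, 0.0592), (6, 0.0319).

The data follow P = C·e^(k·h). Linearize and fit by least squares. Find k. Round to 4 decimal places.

k = -0.7610

Let Y = ln P. Fitting Y = k·h + ln C by least squares:
Sums: Σh = 18.0000, Σ(h)² = 82.0000, Σln P = -7.5423, Σh·ln P = -43.9358.
Normal system: [[82.0000, 18.0000]; [18.0000, 6]]·[k, ln C]ᵀ = [-43.9358, -7.5423]ᵀ.
Δ = 82.0000·6 − (18.0000)² = 168.0000; k = (-43.9358·6 − 18.0000·-7.5423)/168.0000 = -0.76103, ln C = (82.0000·-7.5423 − 18.0000·-43.9358)/168.0000 = 1.02604.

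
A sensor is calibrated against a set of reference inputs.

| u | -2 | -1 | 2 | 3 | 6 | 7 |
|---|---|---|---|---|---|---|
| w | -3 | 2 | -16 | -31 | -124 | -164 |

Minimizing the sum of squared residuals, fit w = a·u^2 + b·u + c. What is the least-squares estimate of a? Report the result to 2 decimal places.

From the data, Σu^2·u^2 = 3811, Σu^2·u = 585, Σu^2 = 103, Σu·u = 103, Σu = 15, Σ1 = 6.
Moment sums: Σu^2·w = -12853, Σu·w = -2013, Σw = -336.
So MᵀM·[a, b, c]ᵀ = Mᵀw: [[3811, 585, 103]; [585, 103, 15]; [103, 15, 6]]·[a, b, c]ᵀ = [-12853, -2013, -336]ᵀ.
Inverting the 3×3 Gram matrix, [a, b, c]ᵀ = [-915/304, -113859/39824, 56093/19912]ᵀ.

a = -3.01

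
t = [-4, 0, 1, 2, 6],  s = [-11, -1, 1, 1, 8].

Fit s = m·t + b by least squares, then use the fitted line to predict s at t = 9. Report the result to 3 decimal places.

ŝ = 14.523

Sums needed: Σt·t = 57, Σt = 5, Σ1 = 5.
Moment sums: Σt·s = 95, Σs = -2.
det = 57·5 − 5² = 260.
m = (95·5 − 5·(-2))/260 = 97/52; b = (57·(-2) − 5·95)/260 = -589/260.
At t = 9: ŝ = (97/52)·(9) + (-589/260)·(1) = 944/65.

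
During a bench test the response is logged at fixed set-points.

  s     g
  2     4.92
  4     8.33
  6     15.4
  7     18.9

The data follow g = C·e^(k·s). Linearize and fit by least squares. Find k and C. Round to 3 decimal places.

k = 0.275, C = 2.827

Linearized form: ln g = k·s + ln C. From the 4 transformed points,
AᵀA = [[105.0000, 19.0000]; [19.0000, 4]], rhs = [48.6464, 9.3867]ᵀ  (here Σs = 19.0000, Σ(s)² = 105.0000, Σln g = 9.3867, Σs·ln g = 48.6464).
Δ = 105.0000·4 − (19.0000)² = 59.0000; k = (48.6464·4 − 19.0000·9.3867)/59.0000 = 0.27523, ln C = (105.0000·9.3867 − 19.0000·48.6464)/59.0000 = 1.03935, so C = exp(1.03935) = 2.82739.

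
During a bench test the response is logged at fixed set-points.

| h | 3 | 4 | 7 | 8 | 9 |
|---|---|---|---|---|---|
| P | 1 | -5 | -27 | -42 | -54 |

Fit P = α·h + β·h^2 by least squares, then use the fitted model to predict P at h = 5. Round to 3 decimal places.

P̂ = -10.013

Compute the Gram sums: Σh·h = 219, Σh·h^2 = 1675, Σh^2·h^2 = 13395.
Moment sums: Σh·P = -1028, Σh^2·P = -8456.
Δ = 219·13395 − 1675² = 127880.
α = ((-1028)·13395 − 1675·(-8456))/127880 = 19687/6394; β = (219·(-8456) − 1675·(-1028))/127880 = -32491/31970.
At h = 5: P̂ = (19687/6394)·(5) + (-32491/31970)·(25) = -32010/3197.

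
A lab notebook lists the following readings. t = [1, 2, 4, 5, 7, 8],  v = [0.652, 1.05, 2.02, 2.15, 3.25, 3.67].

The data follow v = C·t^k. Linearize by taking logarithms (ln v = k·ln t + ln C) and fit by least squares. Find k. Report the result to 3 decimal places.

k = 0.832

Let Y = ln v. Fitting Y = k·ln t + ln C by least squares:
Over the data: Σln t = 7.7142, Σ(ln t)² = 13.1032, Σln v = 3.5685, Σln t·ln v = 7.2377.
Normal system: [[13.1032, 7.7142]; [7.7142, 6]]·[k, ln C]ᵀ = [7.2377, 3.5685]ᵀ.
Solving (det = 19.1098): k = 0.83194, ln C = -0.47488.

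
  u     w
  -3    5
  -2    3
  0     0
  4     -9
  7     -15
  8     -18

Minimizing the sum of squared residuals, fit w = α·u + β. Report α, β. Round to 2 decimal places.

Compute the Gram sums: Σu·u = 142, Σu = 14, Σ1 = 6.
For Mᵀw: Σu·w = -306, Σw = -34.
MᵀM·[α, β]ᵀ = Mᵀw becomes [[142, 14]; [14, 6]]·[α, β]ᵀ = [-306, -34]ᵀ.
Δ = 142·6 − 14² = 656.
α = ((-306)·6 − 14·(-34))/656 = -85/41; β = (142·(-34) − 14·(-306))/656 = -34/41.

α = -2.07, β = -0.83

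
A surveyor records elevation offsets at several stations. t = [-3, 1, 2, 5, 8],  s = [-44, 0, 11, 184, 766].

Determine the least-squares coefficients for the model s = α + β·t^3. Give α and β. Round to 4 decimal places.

α = -2.3289, β = 1.5002

The normal system XᵀX·[α, β]ᵀ = Xᵀs is [[5, 619]; [619, 278563]]·[α, β]ᵀ = [917, 416468]ᵀ.
Eliminating β: 278563·(row 1) − 619·(row 2) gives 1009654·α = 278563·917 − 619·416468 = -2351421, so α = -2351421/1009654.
Then β = (416468 − 619·(-2351421/1009654))/278563 = 1514717/1009654.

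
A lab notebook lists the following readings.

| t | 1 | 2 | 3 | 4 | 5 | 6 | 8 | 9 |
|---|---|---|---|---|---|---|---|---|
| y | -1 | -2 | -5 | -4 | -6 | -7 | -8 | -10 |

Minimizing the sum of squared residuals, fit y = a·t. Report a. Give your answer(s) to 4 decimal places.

Setting ∂/∂a … = 0 gives: 236·a = -262.
(Σt·t = 236, Σt·y = -262.)
a = (-262)/236 = -1.11017.

a = -1.1102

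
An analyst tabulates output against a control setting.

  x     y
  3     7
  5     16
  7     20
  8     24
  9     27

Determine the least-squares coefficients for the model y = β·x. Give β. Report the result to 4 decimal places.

From the data, Σx·x = 228.
And Σx·y = 676.
MᵀM·[β]ᵀ = Mᵀy becomes [[228]]·[β]ᵀ = [676]ᵀ.
Hence β = 676 / 228 ≈ 2.96491.

β = 2.9649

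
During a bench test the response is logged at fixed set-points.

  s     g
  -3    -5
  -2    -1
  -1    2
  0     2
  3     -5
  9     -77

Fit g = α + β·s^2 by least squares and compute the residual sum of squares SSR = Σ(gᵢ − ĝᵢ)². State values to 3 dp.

SSR = 2.495

The normal equations are: 6·α + 104·β = -84;  104·α + 6740·β = -6329.
Δ = 6·6740 − 104² = 29624.
α = ((-84)·6740 − 104·(-6329))/29624 = 11507/3703; β = (6·(-6329) − 104·(-84))/29624 = -14619/14812.
Residuals: 11483/14812, -591/3703, -255/2116, -4101/3703, 11483/14812, -2413/14812; SSR = 36957/14812.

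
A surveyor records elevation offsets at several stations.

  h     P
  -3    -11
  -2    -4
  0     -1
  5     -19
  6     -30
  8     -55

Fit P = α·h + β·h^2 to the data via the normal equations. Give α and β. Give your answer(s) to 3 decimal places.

α = 0.714, β = -0.944

XᵀX·[α, β]ᵀ = XᵀP reads: 138·α + 818·β = -674;  818·α + 6114·β = -5190.
Eliminating β: 6114·(row 1) − 818·(row 2) gives 174608·α = 6114·(-674) − 818·(-5190) = 124584, so α = 15573/21826.
Then β = ((-5190) − 818·(15573/21826))/6114 = -20611/21826.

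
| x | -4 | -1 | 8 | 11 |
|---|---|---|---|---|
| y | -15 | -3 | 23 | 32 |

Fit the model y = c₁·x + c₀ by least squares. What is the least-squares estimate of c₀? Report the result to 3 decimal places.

c₀ = -1.490

Forming AᵀA = [[202, 14]; [14, 4]] and Aᵀy = [599, 37]ᵀ gives AᵀA·[c₁, c₀]ᵀ = Aᵀy.
Determinant 202·4 − 14² = 612.
c₁ = (599·4 − 14·37)/612 = 313/102; c₀ = (202·37 − 14·599)/612 = -76/51.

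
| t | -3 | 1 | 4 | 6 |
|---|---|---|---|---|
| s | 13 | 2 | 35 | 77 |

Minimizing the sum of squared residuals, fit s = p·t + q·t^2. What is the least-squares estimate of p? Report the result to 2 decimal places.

The normal equations are: 62·p + 254·q = 565;  254·p + 1634·q = 3451.
Δ = 62·1634 − 254² = 36792.
p = (565·1634 − 254·3451)/36792 = 648/511; q = (62·3451 − 254·565)/36792 = 1957/1022.

p = 1.27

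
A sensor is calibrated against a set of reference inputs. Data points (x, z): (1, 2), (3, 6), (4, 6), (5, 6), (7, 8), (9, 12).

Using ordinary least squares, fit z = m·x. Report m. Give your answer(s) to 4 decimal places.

m = 1.3149

Compute the Gram sums: Σx·x = 181.
And Σx·z = 238.
So MᵀM·[m]ᵀ = Mᵀz: [[181]]·[m]ᵀ = [238]ᵀ.
m = 238/181 = 1.31492.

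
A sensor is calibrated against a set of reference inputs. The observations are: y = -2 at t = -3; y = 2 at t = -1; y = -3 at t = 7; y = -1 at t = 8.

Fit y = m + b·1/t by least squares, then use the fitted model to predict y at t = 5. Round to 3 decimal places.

ŷ = -2.595

Sums needed: Σ1 = 4, Σ1/t = -179/168, Σ1/t·1/t = 32377/28224.
For Mᵀy: Σy = -4, Σ1/t·y = -317/168.
Normal equations: [[4, -179/168]; [-179/168, 32377/28224]]·[m, b]ᵀ = [-4, -317/168]ᵀ.
det = 4·(32377/28224) − (-179/168)² = 32489/9408.
m = ((-4)·(32377/28224) − (-179/168)·(-317/168))/(32489/9408) = -186251/97467; b = (4·(-317/168) − (-179/168)·(-4))/(32489/9408) = -111104/32489.
At t = 5: ŷ = (-186251/97467)·(1) + (-111104/32489)·(1/5) = -1264567/487335.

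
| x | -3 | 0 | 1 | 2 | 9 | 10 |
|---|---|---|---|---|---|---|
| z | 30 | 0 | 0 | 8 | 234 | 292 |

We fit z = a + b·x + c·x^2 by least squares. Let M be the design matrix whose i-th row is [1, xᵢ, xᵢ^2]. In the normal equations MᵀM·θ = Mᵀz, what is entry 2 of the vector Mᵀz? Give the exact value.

Entry 2 ↔ basis x, so (Mᵀz)_{2} = Σᵢ (x)·zᵢ = (-3)·(30) + (0)·(0) + (1)·(0) + (2)·(8) + (9)·(234) + (10)·(292) = 4952.

4952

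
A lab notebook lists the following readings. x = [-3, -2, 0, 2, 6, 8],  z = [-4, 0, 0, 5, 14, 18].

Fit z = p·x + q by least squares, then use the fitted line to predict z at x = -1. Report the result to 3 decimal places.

ẑ = -0.045

With design matrix M, MᵀM = [[117, 11]; [11, 6]] and Mᵀz = [250, 33]ᵀ.
Determinant 117·6 − 11² = 581.
p = (250·6 − 11·33)/581 = 1137/581; q = (117·33 − 11·250)/581 = 1111/581.
At x = -1: ẑ = (1137/581)·(-1) + (1111/581)·(1) = -26/581.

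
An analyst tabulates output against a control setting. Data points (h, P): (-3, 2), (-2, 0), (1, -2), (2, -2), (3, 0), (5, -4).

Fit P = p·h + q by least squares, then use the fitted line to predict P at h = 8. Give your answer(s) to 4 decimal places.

Compute the Gram sums: Σh·h = 52, Σh = 6, Σ1 = 6.
Right-hand side: Σh·P = -32, ΣP = -6.
Determinant 52·6 − 6² = 276.
p = ((-32)·6 − 6·(-6))/276 = -13/23; q = (52·(-6) − 6·(-32))/276 = -10/23.
At h = 8: P̂ = (-13/23)·(8) + (-10/23)·(1) = -114/23.

P̂ = -4.9565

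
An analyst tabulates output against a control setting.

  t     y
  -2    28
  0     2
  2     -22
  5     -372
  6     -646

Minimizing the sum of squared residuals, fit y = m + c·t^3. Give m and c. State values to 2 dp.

Compute the Gram sums: Σ1 = 5, Σt^3 = 341, Σt^3·t^3 = 62409.
For Mᵀy: Σy = -1010, Σt^3·y = -186436.
Normal equations: [[5, 341]; [341, 62409]]·[m, c]ᵀ = [-1010, -186436]ᵀ.
Eliminating c: 62409·(row 1) − 341·(row 2) gives 195764·m = 62409·(-1010) − 341·(-186436) = 541586, so m = 270793/97882.
Then c = ((-186436) − 341·(270793/97882))/62409 = -293885/97882.

m = 2.77, c = -3.00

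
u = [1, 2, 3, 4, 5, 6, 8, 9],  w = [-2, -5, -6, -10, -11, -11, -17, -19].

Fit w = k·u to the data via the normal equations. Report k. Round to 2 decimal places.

k = -2.11

MᵀM·[k]ᵀ = Mᵀw reads: 236·k = -498.
(Σu·u = 236, Σu·w = -498.)
k = (-498)/236 = -2.11017.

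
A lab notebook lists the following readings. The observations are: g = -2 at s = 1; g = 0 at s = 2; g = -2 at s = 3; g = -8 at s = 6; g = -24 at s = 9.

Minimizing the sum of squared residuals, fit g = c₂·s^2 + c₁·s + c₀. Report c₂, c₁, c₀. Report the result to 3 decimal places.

c₂ = -0.498, c₁ = 2.188, c₀ = -3.348

Setting ∂/∂c₂ … = 0 gives: 7955·c₂ + 981·c₁ + 131·c₀ = -2252;  981·c₂ + 131·c₁ + 21·c₀ = -272;  131·c₂ + 21·c₁ + 5·c₀ = -36.
Inverting the 3×3 Gram matrix, [c₂, c₁, c₀]ᵀ = [-2485/4992, 3641/1664, -2089/624]ᵀ.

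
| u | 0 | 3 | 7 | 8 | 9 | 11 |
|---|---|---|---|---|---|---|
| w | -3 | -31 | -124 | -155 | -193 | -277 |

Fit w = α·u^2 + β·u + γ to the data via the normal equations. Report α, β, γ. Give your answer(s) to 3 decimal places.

α = -1.933, β = -3.669, γ = -2.888

XᵀX·[α, β, γ]ᵀ = Xᵀw reads: 27780·α + 2942·β + 324·γ = -65425;  2942·α + 324·β + 38·γ = -6985;  324·α + 38·β + 6·γ = -783.
(Σu^2·u^2 = 27780, Σu^2·u = 2942, Σu^2 = 324, Σu·u = 324, Σu = 38, Σ1 = 6, Σu^2·w = -65425, Σu·w = -6985, Σw = -783.)
Inverting the 3×3 Gram matrix, [α, β, γ]ᵀ = [-37633/19470, -119057/32450, -12781/4425]ᵀ.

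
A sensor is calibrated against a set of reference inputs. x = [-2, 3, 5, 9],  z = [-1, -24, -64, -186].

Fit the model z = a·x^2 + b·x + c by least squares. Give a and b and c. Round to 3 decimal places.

a = -2.000, b = -2.855, c = 1.463

Normal-equation sums: Σx^2·x^2 = 7283, Σx^2·x = 873, Σx^2 = 119, Σx·x = 119, Σx = 15, Σ1 = 4.
Moment sums: Σx^2·z = -16886, Σx·z = -2064, Σz = -275.
MᵀM·[a, b, c]ᵀ = Mᵀz becomes [[7283, 873, 119]; [873, 119, 15]; [119, 15, 4]]·[a, b, c]ᵀ = [-16886, -2064, -275]ᵀ.
Solving the 3×3 system (Gaussian elimination) gives a = -105497/52742, b = -150573/52742, c = 38586/26371.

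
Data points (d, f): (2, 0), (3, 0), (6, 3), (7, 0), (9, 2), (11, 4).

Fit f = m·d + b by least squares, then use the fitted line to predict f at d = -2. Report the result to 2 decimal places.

Normal-equation sums: Σd·d = 300, Σd = 38, Σ1 = 6.
And Σd·f = 80, Σf = 9.
Normal equations: [[300, 38]; [38, 6]]·[m, b]ᵀ = [80, 9]ᵀ.
Determinant 300·6 − 38² = 356.
m = (80·6 − 38·9)/356 = 69/178; b = (300·9 − 38·80)/356 = -85/89.
At d = -2: f̂ = (69/178)·(-2) + (-85/89)·(1) = -154/89.

f̂ = -1.73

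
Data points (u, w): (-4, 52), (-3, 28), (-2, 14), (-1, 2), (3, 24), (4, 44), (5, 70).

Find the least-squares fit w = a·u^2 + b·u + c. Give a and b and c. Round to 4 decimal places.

Sums needed: Σu^2·u^2 = 1316, Σu^2·u = 116, Σu^2 = 80, Σu·u = 80, Σu = 2, Σ1 = 7.
Right-hand side: Σu^2·w = 3812, Σu·w = 276, Σw = 234.
MᵀM·[a, b, c]ᵀ = Mᵀw becomes [[1316, 116, 80]; [116, 80, 2]; [80, 2, 7]]·[a, b, c]ᵀ = [3812, 276, 234]ᵀ.
Solving the 3×3 system (Gaussian elimination) gives a = 31013/10164, b = -9605/10164, c = -1987/1694.

a = 3.0513, b = -0.9450, c = -1.1730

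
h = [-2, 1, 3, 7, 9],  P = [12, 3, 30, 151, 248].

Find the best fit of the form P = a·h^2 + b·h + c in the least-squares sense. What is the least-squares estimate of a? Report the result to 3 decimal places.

From the data, Σh^2·h^2 = 9060, Σh^2·h = 1092, Σh^2 = 144, Σh·h = 144, Σh = 18, Σ1 = 5.
For MᵀP: Σh^2·P = 27808, Σh·P = 3358, ΣP = 444.
So MᵀM·[a, b, c]ᵀ = MᵀP: [[9060, 1092, 144]; [1092, 144, 18]; [144, 18, 5]]·[a, b, c]ᵀ = [27808, 3358, 444]ᵀ.
Inverting the 3×3 Gram matrix, [a, b, c]ᵀ = [37571/12516, 5965/12516, 1317/2086]ᵀ.

a = 3.002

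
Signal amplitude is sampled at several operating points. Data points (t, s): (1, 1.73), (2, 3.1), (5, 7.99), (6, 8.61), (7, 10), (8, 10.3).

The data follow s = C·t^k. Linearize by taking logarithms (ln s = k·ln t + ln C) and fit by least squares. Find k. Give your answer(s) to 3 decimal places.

With ln sᵢ as the transformed response and ln tᵢ as the regressor:
Σln t = 8.1197, Σ(ln t)² = 14.3918, Σln s = 10.5454, Σln t·ln s = 17.3167.
Equations: 14.3918·k + 8.1197·ln C = 17.3167;  8.1197·k + 6·ln C = 10.5454.
Δ = 14.3918·6 − (8.1197)² = 20.4213; k = (17.3167·6 − 8.1197·10.5454)/20.4213 = 0.89489, ln C = (14.3918·10.5454 − 8.1197·17.3167)/20.4213 = 0.54653.

k = 0.895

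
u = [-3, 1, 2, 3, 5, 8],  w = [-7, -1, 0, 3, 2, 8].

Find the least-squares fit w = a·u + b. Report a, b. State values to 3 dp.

a = 1.293, b = -2.615

The normal system XᵀX·[a, b]ᵀ = Xᵀw is [[112, 16]; [16, 6]]·[a, b]ᵀ = [103, 5]ᵀ.
Eliminating b: 6·(row 1) − 16·(row 2) gives 416·a = 6·103 − 16·5 = 538, so a = 269/208.
Then b = (5 − 16·(269/208))/6 = -34/13.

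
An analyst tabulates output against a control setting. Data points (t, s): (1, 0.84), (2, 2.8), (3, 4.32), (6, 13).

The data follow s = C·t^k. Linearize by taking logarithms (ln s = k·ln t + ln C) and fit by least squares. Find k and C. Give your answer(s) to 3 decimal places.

With ln sᵢ as the transformed response and ln tᵢ as the regressor:
Σln t = 3.5835, Σ(ln t)² = 4.8978, Σln s = 4.8835, Σln t·ln s = 6.9170.
Equations: 4.8978·k + 3.5835·ln C = 6.9170;  3.5835·k + 4·ln C = 4.8835.
Δ = 4.8978·4 − (3.5835)² = 6.7496; k = (6.9170·4 − 3.5835·4.8835)/6.7496 = 1.50646, ln C = (4.8978·4.8835 − 3.5835·6.9170)/6.7496 = -0.12874, so C = exp(-0.12874) = 0.87921.

k = 1.506, C = 0.879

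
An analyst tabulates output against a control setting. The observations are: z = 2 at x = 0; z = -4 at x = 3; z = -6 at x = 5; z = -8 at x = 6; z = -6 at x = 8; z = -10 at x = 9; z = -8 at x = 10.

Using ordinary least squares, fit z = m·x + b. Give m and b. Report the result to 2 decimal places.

With design matrix M, MᵀM = [[315, 41]; [41, 7]] and Mᵀz = [-308, -40]ᵀ.
Determinant 315·7 − 41² = 524.
m = ((-308)·7 − 41·(-40))/524 = -129/131; b = (315·(-40) − 41·(-308))/524 = 7/131.

m = -0.98, b = 0.05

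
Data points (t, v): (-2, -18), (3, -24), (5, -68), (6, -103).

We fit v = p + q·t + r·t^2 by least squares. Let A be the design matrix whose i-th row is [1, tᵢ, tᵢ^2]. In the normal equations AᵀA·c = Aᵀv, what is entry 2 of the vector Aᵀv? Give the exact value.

Entry 2 ↔ basis t, so (Aᵀv)_{2} = Σᵢ (t)·vᵢ = (-2)·(-18) + (3)·(-24) + (5)·(-68) + (6)·(-103) = -994.

-994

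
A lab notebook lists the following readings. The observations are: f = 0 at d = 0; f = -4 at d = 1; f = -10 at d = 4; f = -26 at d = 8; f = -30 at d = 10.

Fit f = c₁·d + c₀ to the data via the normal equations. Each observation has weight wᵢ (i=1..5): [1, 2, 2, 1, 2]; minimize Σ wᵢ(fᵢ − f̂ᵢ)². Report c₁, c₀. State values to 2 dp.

From the data, Σwᵢ·d·d = 298, Σwᵢ·d = 38, Σwᵢ·1 = 8.
Moment sums: Σwᵢ·d·f = -896, Σwᵢ·f = -114.
Eliminating c₀: 8·(row 1) − 38·(row 2) gives 940·c₁ = 8·(-896) − 38·(-114) = -2836, so c₁ = -709/235.
Then c₀ = ((-114) − 38·(-709/235))/8 = 19/235.

c₁ = -3.02, c₀ = 0.08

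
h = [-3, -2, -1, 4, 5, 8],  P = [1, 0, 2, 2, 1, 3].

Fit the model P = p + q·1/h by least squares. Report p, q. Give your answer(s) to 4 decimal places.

p = 1.6086, q = 0.5177

Sums needed: Σ1 = 6, Σ1/h = -151/120, Σ1/h·1/h = 21301/14400.
And ΣP = 9, Σ1/h·P = -151/120.
So MᵀM·[p, q]ᵀ = MᵀP: [[6, -151/120]; [-151/120, 21301/14400]]·[p, q]ᵀ = [9, -151/120]ᵀ.
Eliminating q: (21301/14400)·(row 1) − (-151/120)·(row 2) gives (21001/2880)·p = (21301/14400)·9 − (-151/120)·(-151/120) = 42227/3600, so p = 168908/105005.
Then q = ((-151/120) − (-151/120)·(168908/105005))/(21301/14400) = 10872/21001.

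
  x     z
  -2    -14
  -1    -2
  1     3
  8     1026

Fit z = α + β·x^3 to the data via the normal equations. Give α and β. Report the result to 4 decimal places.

AᵀA·[α, β]ᵀ = Aᵀz reads: 4·α + 504·β = 1013;  504·α + 262210·β = 525429.
det = 4·262210 − 504² = 794824.
α = (1013·262210 − 504·525429)/794824 = 401257/397412; β = (4·525429 − 504·1013)/794824 = 397791/198706.

α = 1.0097, β = 2.0019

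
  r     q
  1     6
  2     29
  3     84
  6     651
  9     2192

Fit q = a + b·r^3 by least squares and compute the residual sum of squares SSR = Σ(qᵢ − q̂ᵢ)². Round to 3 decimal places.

Entries of XᵀX: Σ1 = 5, Σr^3 = 981, Σr^3·r^3 = 578891.
Right-hand side: Σq = 2962, Σr^3·q = 1741090.
So XᵀX·[a, b]ᵀ = Xᵀq: [[5, 981]; [981, 578891]]·[a, b]ᵀ = [2962, 1741090]ᵀ.
Δ = 5·578891 − 981² = 1932094.
a = (2962·578891 − 981·1741090)/1932094 = 3332926/966047; b = (5·1741090 − 981·2962)/1932094 = 2899864/966047.
Residuals: -436508/966047, 1483525/966047, -481306/966047, -806953/966047, 241242/966047; SSR = 3449534/966047.

SSR = 3.571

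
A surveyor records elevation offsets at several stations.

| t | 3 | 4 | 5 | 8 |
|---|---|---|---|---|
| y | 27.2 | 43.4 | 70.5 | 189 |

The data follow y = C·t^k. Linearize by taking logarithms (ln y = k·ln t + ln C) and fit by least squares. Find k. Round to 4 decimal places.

Taking logs, ln y = k·ln t + ln C, so regress ln y on ln t.
Over the data: Σln t = 6.1738, Σ(ln t)² = 10.0431, Σln y = 16.5710, Σln t·ln y = 26.6050.
Normal system: [[10.0431, 6.1738]; [6.1738, 4]]·[k, ln C]ᵀ = [26.6050, 16.5710]ᵀ.
Solving (det = 2.0569): k = 2.00005, ln C = 1.05579.

k = 2.0000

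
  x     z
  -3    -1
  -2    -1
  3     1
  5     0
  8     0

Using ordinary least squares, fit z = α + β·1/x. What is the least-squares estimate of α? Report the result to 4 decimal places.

α = -0.1241

Sums needed: Σ1 = 5, Σ1/x = -7/40, Σ1/x·1/x = 7601/14400.
Moment sums: Σz = -1, Σ1/x·z = 7/6.
So AᵀA·[α, β]ᵀ = Aᵀz: [[5, -7/40]; [-7/40, 7601/14400]]·[α, β]ᵀ = [-1, 7/6]ᵀ.
Determinant 5·(7601/14400) − (-7/40)² = 9391/3600.
α = ((-1)·(7601/14400) − (-7/40)·(7/6))/(9391/3600) = -4661/37564; β = (5·(7/6) − (-7/40)·(-1))/(9391/3600) = 20370/9391.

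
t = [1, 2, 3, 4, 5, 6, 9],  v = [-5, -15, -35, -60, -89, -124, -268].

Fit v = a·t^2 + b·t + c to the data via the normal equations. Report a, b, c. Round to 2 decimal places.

Entries of XᵀX: Σt^2·t^2 = 8836, Σt^2·t = 1170, Σt^2 = 172, Σt·t = 172, Σt = 30, Σ1 = 7.
And Σt^2·v = -29737, Σt·v = -3981, Σv = -596.
Normal equations: [[8836, 1170, 172]; [1170, 172, 30]; [172, 30, 7]]·[a, b, c]ᵀ = [-29737, -3981, -596]ᵀ.
Solving the 3×3 system (Gaussian elimination) gives a = -132577/44898, b = -51193/14966, c = 6647/3207.

a = -2.95, b = -3.42, c = 2.07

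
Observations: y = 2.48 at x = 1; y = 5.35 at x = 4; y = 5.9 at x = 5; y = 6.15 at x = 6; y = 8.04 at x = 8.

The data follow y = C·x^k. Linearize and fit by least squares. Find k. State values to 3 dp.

With ln yᵢ as the transformed response and ln xᵢ as the regressor:
Σln x = 6.8669, Σ(ln x)² = 12.0466, Σln y = 8.2612, Σln x·ln y = 12.7707.
Equations: 12.0466·k + 6.8669·ln C = 12.7707;  6.8669·k + 5·ln C = 8.2612.
Solving (det = 13.0781): k = 0.54477, ln C = 0.90406.

k = 0.545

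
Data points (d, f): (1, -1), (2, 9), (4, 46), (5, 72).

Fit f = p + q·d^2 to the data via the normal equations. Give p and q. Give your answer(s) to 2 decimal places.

p = -3.47, q = 3.04

Setting ∂/∂p … = 0 gives: 4·p + 46·q = 126;  46·p + 898·q = 2571.
(Σ1 = 4, Σd^2 = 46, Σd^2·d^2 = 898, Σf = 126, Σd^2·f = 2571.)
Δ = 4·898 − 46² = 1476.
p = (126·898 − 46·2571)/1476 = -853/246; q = (4·2571 − 46·126)/1476 = 374/123.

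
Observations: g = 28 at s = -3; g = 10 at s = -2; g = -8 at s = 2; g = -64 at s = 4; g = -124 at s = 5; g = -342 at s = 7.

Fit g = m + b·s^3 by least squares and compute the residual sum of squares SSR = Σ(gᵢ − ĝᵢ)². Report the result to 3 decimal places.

From the data, Σ1 = 6, Σs^3 = 505, Σs^3·s^3 = 138227.
Moment sums: Σg = -500, Σs^3·g = -137802.
AᵀA·[m, b]ᵀ = Aᵀg becomes [[6, 505]; [505, 138227]]·[m, b]ᵀ = [-500, -137802]ᵀ.
Δ = 6·138227 − 505² = 574337.
m = ((-500)·138227 − 505·(-137802))/574337 = 476510/574337; b = (6·(-137802) − 505·(-500))/574337 = -574312/574337.
Residuals: 98502/574337, 672364/574337, -476710/574337, -478110/574337, 94702/574337, 89252/574337; SSR = 1627184/574337.

SSR = 2.833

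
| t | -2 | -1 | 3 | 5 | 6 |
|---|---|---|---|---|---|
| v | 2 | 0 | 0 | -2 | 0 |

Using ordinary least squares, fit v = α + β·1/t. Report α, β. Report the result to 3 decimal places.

Entries of XᵀX: Σ1 = 5, Σ1/t = -4/5, Σ1/t·1/t = 643/450.
Moment sums: Σv = 0, Σ1/t·v = -7/5.
So XᵀX·[α, β]ᵀ = Xᵀv: [[5, -4/5]; [-4/5, 643/450]]·[α, β]ᵀ = [0, -7/5]ᵀ.
Eliminating β: (643/450)·(row 1) − (-4/5)·(row 2) gives (2927/450)·α = (643/450)·0 − (-4/5)·(-7/5) = -28/25, so α = -504/2927.
Then β = ((-7/5) − (-4/5)·(-504/2927))/(643/450) = -3150/2927.

α = -0.172, β = -1.076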